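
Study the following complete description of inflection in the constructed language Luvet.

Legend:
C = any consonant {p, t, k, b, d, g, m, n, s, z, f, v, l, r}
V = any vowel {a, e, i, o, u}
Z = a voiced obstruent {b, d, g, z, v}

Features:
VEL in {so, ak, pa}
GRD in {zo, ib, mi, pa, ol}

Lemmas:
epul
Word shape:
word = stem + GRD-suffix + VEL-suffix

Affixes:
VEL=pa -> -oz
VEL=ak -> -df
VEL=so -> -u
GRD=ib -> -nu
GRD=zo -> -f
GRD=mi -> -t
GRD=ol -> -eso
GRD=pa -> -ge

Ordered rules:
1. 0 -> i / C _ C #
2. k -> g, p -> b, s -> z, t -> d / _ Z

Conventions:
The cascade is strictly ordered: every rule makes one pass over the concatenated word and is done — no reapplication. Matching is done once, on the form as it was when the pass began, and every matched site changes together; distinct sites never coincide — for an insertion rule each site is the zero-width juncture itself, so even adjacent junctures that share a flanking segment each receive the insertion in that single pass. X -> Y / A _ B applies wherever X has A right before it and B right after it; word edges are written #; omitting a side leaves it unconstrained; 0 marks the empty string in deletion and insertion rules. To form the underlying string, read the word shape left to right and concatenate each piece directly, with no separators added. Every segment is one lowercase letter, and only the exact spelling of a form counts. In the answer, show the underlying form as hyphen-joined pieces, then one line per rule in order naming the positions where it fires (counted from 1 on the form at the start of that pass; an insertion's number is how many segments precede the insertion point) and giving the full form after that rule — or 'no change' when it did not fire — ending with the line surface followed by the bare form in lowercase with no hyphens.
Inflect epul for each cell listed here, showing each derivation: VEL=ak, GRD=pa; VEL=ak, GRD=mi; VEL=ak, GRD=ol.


cell VEL=ak, GRD=pa:
underlying: epul-ge-df
1. 0 -> i / C _ C #: inserts after position(s) 7: epulgedif
2. k -> g, p -> b, s -> z, t -> d / _ Z: no change
surface: epulgedif

cell VEL=ak, GRD=mi:
underlying: epul-t-df
1. 0 -> i / C _ C #: inserts after position(s) 6: epultdif
2. k -> g, p -> b, s -> z, t -> d / _ Z: fires at position(s) 5: epulddif
surface: epulddif

cell VEL=ak, GRD=ol:
underlying: epul-eso-df
1. 0 -> i / C _ C #: inserts after position(s) 8: epulesodif
2. k -> g, p -> b, s -> z, t -> d / _ Z: no change
surface: epulesodif


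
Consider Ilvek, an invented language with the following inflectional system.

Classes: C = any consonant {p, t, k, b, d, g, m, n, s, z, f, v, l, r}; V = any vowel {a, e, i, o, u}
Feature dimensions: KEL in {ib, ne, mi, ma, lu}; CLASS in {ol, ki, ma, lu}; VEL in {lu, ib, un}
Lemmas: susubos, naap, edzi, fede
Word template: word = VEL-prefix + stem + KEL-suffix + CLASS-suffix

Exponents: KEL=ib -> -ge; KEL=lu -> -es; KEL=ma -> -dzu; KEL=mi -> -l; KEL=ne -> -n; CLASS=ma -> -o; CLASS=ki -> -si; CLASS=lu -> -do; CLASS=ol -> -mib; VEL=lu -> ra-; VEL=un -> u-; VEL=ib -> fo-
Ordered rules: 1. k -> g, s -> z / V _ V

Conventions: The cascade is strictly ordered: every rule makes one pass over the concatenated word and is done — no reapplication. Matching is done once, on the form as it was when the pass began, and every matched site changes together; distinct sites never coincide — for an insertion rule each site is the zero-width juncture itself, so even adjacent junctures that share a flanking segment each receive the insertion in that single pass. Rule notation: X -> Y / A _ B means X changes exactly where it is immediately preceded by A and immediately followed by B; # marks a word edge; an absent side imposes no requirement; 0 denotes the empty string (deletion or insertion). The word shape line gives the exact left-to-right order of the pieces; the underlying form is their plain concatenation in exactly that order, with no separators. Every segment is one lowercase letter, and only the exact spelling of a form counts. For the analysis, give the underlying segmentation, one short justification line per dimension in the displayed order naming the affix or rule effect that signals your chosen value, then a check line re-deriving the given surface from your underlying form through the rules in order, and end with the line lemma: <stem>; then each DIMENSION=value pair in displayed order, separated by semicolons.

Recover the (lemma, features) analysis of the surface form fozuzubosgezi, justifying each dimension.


underlying: fo-susubos-ge-si
KEL=ib - signalled by the affix -ge
CLASS=ki - signalled by the affix -si
VEL=ib - signalled by the affix fo-
check: fosusubosgesi -> fozuzubosgezi
lemma: susubos; KEL=ib; CLASS=ki; VEL=ib


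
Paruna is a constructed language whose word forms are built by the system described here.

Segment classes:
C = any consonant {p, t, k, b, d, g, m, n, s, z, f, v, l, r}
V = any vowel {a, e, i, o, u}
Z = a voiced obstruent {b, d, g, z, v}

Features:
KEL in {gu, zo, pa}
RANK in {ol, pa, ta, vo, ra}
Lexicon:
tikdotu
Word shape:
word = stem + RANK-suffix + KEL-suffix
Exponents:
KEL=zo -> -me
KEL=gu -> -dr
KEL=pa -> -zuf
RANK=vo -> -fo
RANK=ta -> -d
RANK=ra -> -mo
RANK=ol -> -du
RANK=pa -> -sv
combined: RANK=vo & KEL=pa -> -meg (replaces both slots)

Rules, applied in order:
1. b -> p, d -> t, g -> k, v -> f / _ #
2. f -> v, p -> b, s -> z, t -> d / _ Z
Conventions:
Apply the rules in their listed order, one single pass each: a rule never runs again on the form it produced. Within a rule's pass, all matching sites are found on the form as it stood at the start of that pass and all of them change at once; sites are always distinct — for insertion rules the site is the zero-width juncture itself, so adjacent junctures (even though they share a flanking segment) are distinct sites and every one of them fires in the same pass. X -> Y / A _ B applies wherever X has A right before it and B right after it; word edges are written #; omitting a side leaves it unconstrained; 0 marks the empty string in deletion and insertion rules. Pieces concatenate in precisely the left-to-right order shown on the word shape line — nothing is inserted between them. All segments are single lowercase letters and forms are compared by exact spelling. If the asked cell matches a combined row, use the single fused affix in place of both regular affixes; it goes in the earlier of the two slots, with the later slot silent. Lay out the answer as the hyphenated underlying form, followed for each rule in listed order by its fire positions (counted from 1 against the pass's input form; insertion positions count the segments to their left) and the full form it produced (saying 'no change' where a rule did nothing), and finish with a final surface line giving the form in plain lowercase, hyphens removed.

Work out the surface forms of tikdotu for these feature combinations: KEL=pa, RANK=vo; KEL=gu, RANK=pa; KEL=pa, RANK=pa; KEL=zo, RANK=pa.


cell KEL=pa, RANK=vo:
underlying: tikdotu-meg
1. b -> p, d -> t, g -> k, v -> f / _ #: fires at position(s) 10: tikdotumek
2. f -> v, p -> b, s -> z, t -> d / _ Z: no change
surface: tikdotumek

cell KEL=gu, RANK=pa:
underlying: tikdotu-sv-dr
1. b -> p, d -> t, g -> k, v -> f / _ #: no change
2. f -> v, p -> b, s -> z, t -> d / _ Z: fires at position(s) 8: tikdotuzvdr
surface: tikdotuzvdr

cell KEL=pa, RANK=pa:
underlying: tikdotu-sv-zuf
1. b -> p, d -> t, g -> k, v -> f / _ #: no change
2. f -> v, p -> b, s -> z, t -> d / _ Z: fires at position(s) 8: tikdotuzvzuf
surface: tikdotuzvzuf

cell KEL=zo, RANK=pa:
underlying: tikdotu-sv-me
1. b -> p, d -> t, g -> k, v -> f / _ #: no change
2. f -> v, p -> b, s -> z, t -> d / _ Z: fires at position(s) 8: tikdotuzvme
surface: tikdotuzvme


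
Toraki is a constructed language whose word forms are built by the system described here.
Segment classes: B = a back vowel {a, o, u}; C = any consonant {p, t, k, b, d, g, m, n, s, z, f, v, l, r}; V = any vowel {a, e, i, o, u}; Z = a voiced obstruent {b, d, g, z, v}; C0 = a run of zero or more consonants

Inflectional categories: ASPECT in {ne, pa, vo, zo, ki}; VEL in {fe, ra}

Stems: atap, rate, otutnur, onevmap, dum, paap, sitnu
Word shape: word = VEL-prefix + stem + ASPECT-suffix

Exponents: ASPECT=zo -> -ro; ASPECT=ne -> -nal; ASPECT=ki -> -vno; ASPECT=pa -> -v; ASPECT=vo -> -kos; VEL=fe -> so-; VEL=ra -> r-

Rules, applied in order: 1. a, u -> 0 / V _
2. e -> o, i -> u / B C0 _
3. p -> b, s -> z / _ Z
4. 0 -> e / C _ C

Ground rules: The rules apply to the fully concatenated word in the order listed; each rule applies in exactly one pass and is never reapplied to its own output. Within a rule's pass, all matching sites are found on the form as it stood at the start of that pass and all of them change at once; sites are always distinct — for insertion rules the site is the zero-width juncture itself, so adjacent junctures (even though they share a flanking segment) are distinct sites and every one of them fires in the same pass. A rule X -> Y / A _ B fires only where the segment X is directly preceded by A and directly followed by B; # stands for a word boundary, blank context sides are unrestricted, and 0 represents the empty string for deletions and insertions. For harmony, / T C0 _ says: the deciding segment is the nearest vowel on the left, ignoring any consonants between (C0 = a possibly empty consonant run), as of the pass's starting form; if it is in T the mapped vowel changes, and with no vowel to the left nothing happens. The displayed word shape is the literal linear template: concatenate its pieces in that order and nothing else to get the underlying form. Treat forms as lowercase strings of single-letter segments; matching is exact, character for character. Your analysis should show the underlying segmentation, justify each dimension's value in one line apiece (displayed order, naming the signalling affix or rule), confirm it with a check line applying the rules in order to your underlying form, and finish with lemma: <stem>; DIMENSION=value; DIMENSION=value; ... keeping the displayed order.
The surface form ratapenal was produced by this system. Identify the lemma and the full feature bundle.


underlying: r-atap-nal
ASPECT=ne - signalled by the affix -nal
VEL=ra - signalled by the affix r-
check: ratapnal -> ratapnal -> ratapnal -> ratapnal -> ratapenal
lemma: atap; ASPECT=ne; VEL=ra


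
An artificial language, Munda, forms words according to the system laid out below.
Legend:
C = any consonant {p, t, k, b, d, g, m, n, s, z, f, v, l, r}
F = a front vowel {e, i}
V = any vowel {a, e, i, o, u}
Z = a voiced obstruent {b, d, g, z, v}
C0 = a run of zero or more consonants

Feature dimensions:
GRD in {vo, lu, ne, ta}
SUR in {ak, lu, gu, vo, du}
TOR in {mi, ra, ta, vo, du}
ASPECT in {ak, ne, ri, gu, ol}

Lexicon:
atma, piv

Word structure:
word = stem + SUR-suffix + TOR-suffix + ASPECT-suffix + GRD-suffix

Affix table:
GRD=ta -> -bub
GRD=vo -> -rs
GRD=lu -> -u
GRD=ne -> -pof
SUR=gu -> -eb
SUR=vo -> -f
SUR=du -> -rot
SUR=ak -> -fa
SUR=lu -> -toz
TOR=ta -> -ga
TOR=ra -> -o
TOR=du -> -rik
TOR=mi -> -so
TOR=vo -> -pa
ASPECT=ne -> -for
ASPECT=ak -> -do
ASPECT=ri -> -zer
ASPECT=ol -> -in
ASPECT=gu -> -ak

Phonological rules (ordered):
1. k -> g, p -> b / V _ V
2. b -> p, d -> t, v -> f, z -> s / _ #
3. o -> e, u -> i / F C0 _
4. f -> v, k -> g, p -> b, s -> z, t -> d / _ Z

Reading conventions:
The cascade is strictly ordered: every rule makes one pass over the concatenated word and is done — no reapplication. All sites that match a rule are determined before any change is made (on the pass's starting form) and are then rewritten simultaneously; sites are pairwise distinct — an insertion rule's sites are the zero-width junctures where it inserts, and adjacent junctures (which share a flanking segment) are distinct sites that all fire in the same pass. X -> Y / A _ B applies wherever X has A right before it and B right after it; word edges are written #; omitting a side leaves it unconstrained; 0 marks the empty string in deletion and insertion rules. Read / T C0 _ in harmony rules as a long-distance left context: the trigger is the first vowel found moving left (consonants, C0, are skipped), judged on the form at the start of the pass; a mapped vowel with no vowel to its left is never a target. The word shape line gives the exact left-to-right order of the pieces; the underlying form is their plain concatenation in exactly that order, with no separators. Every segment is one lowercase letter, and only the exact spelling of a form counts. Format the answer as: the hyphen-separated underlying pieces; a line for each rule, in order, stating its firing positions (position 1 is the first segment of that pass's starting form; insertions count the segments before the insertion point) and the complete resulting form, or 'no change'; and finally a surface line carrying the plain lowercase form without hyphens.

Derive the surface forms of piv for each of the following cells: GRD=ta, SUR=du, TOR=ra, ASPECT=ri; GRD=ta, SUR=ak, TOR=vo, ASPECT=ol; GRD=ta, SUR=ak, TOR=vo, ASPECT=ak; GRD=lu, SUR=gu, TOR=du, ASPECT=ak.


cell GRD=ta, SUR=du, TOR=ra, ASPECT=ri:
underlying: piv-rot-o-zer-bub
1. k -> g, p -> b / V _ V: no change
2. b -> p, d -> t, v -> f, z -> s / _ #: fires at position(s) 13: pivrotozerbup
3. o -> e, u -> i / F C0 _: fires at position(s) 5, 12: pivretozerbip
4. f -> v, k -> g, p -> b, s -> z, t -> d / _ Z: no change
surface: pivretozerbip

cell GRD=ta, SUR=ak, TOR=vo, ASPECT=ol:
underlying: piv-fa-pa-in-bub
1. k -> g, p -> b / V _ V: fires at position(s) 6: pivfabainbub
2. b -> p, d -> t, v -> f, z -> s / _ #: fires at position(s) 12: pivfabainbup
3. o -> e, u -> i / F C0 _: fires at position(s) 11: pivfabainbip
4. f -> v, k -> g, p -> b, s -> z, t -> d / _ Z: no change
surface: pivfabainbip

cell GRD=ta, SUR=ak, TOR=vo, ASPECT=ak:
underlying: piv-fa-pa-do-bub
1. k -> g, p -> b / V _ V: fires at position(s) 6: pivfabadobub
2. b -> p, d -> t, v -> f, z -> s / _ #: fires at position(s) 12: pivfabadobup
3. o -> e, u -> i / F C0 _: no change
4. f -> v, k -> g, p -> b, s -> z, t -> d / _ Z: no change
surface: pivfabadobup

cell GRD=lu, SUR=gu, TOR=du, ASPECT=ak:
underlying: piv-eb-rik-do-u
1. k -> g, p -> b / V _ V: no change
2. b -> p, d -> t, v -> f, z -> s / _ #: no change
3. o -> e, u -> i / F C0 _: fires at position(s) 10: pivebrikdeu
4. f -> v, k -> g, p -> b, s -> z, t -> d / _ Z: fires at position(s) 8: pivebrigdeu
surface: pivebrigdeu


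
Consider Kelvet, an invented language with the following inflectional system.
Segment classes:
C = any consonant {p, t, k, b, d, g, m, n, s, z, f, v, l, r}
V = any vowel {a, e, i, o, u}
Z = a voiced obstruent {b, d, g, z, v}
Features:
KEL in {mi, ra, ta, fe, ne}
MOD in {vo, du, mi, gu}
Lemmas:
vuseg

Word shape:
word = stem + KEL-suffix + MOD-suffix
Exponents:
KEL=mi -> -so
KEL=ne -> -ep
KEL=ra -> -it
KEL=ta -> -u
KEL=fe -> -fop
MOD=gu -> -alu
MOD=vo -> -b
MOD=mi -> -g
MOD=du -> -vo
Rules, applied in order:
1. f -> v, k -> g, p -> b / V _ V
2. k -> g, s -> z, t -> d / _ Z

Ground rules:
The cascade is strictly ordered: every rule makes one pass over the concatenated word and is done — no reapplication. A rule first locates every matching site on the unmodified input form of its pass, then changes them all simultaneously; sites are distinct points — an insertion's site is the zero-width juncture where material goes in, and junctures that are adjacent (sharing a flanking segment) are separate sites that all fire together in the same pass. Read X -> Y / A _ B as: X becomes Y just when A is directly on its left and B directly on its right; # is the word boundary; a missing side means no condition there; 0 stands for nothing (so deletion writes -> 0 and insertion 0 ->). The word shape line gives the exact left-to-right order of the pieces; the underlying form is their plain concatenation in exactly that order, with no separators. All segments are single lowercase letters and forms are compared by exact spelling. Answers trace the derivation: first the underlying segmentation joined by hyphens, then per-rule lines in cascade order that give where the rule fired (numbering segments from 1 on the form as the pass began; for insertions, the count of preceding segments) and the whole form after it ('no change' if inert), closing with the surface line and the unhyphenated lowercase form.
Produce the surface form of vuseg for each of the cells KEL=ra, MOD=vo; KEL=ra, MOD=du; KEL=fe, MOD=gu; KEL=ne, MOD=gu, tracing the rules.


cell KEL=ra, MOD=vo:
underlying: vuseg-it-b
1. f -> v, k -> g, p -> b / V _ V: no change
2. k -> g, s -> z, t -> d / _ Z: fires at position(s) 7: vusegidb
surface: vusegidb

cell KEL=ra, MOD=du:
underlying: vuseg-it-vo
1. f -> v, k -> g, p -> b / V _ V: no change
2. k -> g, s -> z, t -> d / _ Z: fires at position(s) 7: vusegidvo
surface: vusegidvo

cell KEL=fe, MOD=gu:
underlying: vuseg-fop-alu
1. f -> v, k -> g, p -> b / V _ V: fires at position(s) 8: vusegfobalu
2. k -> g, s -> z, t -> d / _ Z: no change
surface: vusegfobalu

cell KEL=ne, MOD=gu:
underlying: vuseg-ep-alu
1. f -> v, k -> g, p -> b / V _ V: fires at position(s) 7: vusegebalu
2. k -> g, s -> z, t -> d / _ Z: no change
surface: vusegebalu


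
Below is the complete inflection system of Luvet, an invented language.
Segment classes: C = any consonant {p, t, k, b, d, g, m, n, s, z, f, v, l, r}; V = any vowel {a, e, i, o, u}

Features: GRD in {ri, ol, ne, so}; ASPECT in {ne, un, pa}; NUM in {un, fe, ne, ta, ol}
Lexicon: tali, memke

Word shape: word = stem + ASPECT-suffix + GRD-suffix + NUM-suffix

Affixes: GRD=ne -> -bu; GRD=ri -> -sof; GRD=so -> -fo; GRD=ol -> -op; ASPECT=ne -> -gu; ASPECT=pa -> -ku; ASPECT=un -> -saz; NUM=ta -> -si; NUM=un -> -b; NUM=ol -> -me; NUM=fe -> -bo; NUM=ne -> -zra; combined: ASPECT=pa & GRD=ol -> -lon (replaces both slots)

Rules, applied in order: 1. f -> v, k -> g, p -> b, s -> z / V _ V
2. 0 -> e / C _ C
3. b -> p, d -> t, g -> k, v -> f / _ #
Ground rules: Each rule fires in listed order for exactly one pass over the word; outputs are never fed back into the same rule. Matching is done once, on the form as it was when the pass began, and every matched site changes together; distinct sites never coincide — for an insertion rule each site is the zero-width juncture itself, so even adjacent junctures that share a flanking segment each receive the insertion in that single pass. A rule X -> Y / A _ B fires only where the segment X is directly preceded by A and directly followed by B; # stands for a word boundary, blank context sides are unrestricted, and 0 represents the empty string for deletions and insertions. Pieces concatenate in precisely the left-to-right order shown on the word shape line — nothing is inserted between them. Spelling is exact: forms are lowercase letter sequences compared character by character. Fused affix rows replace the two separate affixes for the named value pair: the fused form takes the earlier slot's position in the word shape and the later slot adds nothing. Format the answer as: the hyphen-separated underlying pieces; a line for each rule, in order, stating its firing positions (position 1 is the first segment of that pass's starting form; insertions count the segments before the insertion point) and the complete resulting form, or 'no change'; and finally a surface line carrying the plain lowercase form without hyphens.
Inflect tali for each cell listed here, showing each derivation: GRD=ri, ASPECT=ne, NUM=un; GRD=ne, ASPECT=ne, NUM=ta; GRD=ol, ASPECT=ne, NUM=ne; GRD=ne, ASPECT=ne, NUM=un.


cell GRD=ri, ASPECT=ne, NUM=un:
underlying: tali-gu-sof-b
1. f -> v, k -> g, p -> b, s -> z / V _ V: fires at position(s) 7: taliguzofb
2. 0 -> e / C _ C: inserts after position(s) 9: taliguzofeb
3. b -> p, d -> t, g -> k, v -> f / _ #: fires at position(s) 11: taliguzofep
surface: taliguzofep

cell GRD=ne, ASPECT=ne, NUM=ta:
underlying: tali-gu-bu-si
1. f -> v, k -> g, p -> b, s -> z / V _ V: fires at position(s) 9: taligubuzi
2. 0 -> e / C _ C: no change
3. b -> p, d -> t, g -> k, v -> f / _ #: no change
surface: taligubuzi

cell GRD=ol, ASPECT=ne, NUM=ne:
underlying: tali-gu-op-zra
1. f -> v, k -> g, p -> b, s -> z / V _ V: no change
2. 0 -> e / C _ C: inserts after position(s) 8, 9: taliguopezera
3. b -> p, d -> t, g -> k, v -> f / _ #: no change
surface: taliguopezera

cell GRD=ne, ASPECT=ne, NUM=un:
underlying: tali-gu-bu-b
1. f -> v, k -> g, p -> b, s -> z / V _ V: no change
2. 0 -> e / C _ C: no change
3. b -> p, d -> t, g -> k, v -> f / _ #: fires at position(s) 9: taligubup
surface: taligubup


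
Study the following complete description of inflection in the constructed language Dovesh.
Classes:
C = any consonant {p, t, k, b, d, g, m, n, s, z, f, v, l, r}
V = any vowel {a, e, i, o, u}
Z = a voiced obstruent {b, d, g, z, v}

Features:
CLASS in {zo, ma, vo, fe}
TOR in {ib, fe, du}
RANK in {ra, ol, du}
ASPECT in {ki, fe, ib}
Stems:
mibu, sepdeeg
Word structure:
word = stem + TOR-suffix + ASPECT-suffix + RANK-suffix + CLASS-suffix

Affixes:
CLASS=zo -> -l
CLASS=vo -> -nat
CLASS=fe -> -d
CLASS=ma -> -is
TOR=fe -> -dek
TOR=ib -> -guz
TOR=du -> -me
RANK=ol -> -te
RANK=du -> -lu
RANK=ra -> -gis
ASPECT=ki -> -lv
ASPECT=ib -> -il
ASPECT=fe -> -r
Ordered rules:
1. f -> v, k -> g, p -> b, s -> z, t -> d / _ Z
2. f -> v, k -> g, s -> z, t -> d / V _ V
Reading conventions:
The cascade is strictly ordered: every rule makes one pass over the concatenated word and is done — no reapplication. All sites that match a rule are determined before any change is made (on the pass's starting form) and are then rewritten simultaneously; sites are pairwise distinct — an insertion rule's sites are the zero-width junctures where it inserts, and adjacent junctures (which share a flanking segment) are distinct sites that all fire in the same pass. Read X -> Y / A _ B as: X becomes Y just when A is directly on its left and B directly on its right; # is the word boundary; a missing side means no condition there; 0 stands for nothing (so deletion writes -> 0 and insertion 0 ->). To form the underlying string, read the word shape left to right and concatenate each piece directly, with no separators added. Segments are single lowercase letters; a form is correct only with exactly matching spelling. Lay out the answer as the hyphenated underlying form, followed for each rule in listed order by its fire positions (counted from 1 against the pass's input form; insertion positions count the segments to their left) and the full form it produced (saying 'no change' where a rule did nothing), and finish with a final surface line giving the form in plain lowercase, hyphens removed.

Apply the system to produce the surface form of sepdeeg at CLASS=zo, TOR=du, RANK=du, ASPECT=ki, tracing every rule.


underlying: sepdeeg-me-lv-lu-l
1. f -> v, k -> g, p -> b, s -> z, t -> d / _ Z: fires at position(s) 3: sebdeegmelvlul
2. f -> v, k -> g, s -> z, t -> d / V _ V: no change
surface: sebdeegmelvlul


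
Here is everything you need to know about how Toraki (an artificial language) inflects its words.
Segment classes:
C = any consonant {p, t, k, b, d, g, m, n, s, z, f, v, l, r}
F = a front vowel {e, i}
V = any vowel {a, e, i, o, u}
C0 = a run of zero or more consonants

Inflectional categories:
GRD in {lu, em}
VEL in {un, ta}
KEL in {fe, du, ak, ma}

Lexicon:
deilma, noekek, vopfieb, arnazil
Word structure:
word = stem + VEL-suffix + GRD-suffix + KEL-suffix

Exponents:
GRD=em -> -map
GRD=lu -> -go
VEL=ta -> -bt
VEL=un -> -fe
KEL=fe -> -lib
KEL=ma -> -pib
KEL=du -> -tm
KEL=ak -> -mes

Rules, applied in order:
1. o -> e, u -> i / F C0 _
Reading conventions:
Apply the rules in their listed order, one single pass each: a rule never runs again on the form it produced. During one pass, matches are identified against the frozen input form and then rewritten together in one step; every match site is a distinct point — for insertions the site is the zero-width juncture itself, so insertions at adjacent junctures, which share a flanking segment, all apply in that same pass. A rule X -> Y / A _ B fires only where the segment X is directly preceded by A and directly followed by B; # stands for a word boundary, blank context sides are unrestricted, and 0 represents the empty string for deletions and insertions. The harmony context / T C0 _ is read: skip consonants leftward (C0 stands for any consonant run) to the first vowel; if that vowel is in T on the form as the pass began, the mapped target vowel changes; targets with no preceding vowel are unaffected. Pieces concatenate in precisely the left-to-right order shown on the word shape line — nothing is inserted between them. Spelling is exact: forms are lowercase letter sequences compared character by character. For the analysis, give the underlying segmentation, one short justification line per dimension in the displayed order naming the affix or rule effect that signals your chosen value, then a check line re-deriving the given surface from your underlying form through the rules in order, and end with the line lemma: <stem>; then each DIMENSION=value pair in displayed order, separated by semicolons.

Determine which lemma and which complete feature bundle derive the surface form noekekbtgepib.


underlying: noekek-bt-go-pib
GRD=lu - signalled by the affix -go
VEL=ta - signalled by the affix -bt
KEL=ma - signalled by the affix -pib
check: noekekbtgopib -> noekekbtgepib
lemma: noekek; GRD=lu; VEL=ta; KEL=ma


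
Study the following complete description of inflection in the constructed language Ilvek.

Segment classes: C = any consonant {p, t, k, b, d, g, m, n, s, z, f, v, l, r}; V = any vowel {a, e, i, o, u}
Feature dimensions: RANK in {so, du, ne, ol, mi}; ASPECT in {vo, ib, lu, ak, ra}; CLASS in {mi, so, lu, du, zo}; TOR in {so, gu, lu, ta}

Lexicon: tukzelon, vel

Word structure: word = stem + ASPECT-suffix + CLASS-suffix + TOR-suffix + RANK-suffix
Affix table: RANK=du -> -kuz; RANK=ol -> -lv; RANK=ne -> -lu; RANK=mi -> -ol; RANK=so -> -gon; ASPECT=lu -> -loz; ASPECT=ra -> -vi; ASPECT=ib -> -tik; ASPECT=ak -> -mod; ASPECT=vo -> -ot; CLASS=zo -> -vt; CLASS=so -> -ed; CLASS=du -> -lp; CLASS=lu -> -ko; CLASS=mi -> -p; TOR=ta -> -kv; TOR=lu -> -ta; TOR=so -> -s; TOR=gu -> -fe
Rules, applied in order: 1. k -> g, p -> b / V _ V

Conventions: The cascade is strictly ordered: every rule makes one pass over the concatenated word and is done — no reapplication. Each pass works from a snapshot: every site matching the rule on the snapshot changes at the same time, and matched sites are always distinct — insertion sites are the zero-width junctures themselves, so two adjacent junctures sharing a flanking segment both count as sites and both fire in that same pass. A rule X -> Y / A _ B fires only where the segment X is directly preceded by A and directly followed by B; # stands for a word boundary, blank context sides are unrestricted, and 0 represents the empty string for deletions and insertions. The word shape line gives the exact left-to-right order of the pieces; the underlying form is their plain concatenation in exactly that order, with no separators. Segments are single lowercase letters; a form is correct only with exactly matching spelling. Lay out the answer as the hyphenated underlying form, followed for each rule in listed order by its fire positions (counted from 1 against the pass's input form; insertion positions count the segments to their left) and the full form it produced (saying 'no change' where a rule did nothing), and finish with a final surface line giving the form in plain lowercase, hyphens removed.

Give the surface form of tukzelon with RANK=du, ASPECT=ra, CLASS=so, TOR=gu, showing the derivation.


underlying: tukzelon-vi-ed-fe-kuz
1. k -> g, p -> b / V _ V: fires at position(s) 15: tukzelonviedfeguz
surface: tukzelonviedfeguz


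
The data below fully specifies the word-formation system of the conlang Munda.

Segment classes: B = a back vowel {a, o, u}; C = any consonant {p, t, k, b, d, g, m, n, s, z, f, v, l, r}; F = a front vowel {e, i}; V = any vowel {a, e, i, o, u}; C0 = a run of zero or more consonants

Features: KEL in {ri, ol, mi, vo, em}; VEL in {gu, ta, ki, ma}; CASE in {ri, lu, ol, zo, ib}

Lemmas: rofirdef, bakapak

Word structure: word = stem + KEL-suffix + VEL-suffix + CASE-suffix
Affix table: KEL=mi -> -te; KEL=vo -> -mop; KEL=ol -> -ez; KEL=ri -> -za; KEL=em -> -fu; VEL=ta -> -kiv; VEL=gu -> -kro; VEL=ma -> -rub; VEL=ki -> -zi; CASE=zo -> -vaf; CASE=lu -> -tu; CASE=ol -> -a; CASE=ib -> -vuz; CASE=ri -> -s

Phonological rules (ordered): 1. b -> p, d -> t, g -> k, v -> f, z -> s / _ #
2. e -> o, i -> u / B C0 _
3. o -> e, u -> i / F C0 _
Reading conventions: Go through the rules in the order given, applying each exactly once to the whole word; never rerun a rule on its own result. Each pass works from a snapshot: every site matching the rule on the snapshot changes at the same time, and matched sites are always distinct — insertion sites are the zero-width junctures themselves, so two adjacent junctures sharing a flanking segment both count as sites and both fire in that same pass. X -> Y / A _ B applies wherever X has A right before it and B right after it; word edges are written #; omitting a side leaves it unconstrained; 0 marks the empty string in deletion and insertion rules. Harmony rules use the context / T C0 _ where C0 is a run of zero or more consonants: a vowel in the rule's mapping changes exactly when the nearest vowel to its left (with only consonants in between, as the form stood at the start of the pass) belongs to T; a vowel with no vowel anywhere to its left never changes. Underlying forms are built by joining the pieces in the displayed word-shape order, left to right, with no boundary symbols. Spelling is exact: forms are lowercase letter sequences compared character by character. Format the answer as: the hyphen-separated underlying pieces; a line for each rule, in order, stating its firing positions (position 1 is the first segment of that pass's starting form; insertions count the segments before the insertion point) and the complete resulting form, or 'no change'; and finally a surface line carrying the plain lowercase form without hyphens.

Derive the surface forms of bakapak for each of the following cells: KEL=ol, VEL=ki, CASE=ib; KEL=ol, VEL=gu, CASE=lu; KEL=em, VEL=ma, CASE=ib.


cell KEL=ol, VEL=ki, CASE=ib:
underlying: bakapak-ez-zi-vuz
1. b -> p, d -> t, g -> k, v -> f, z -> s / _ #: fires at position(s) 14: bakapakezzivus
2. e -> o, i -> u / B C0 _: fires at position(s) 8: bakapakozzivus
3. o -> e, u -> i / F C0 _: fires at position(s) 13: bakapakozzivis
surface: bakapakozzivis

cell KEL=ol, VEL=gu, CASE=lu:
underlying: bakapak-ez-kro-tu
1. b -> p, d -> t, g -> k, v -> f, z -> s / _ #: no change
2. e -> o, i -> u / B C0 _: fires at position(s) 8: bakapakozkrotu
3. o -> e, u -> i / F C0 _: no change
surface: bakapakozkrotu

cell KEL=em, VEL=ma, CASE=ib:
underlying: bakapak-fu-rub-vuz
1. b -> p, d -> t, g -> k, v -> f, z -> s / _ #: fires at position(s) 15: bakapakfurubvus
2. e -> o, i -> u / B C0 _: no change
3. o -> e, u -> i / F C0 _: no change
surface: bakapakfurubvus


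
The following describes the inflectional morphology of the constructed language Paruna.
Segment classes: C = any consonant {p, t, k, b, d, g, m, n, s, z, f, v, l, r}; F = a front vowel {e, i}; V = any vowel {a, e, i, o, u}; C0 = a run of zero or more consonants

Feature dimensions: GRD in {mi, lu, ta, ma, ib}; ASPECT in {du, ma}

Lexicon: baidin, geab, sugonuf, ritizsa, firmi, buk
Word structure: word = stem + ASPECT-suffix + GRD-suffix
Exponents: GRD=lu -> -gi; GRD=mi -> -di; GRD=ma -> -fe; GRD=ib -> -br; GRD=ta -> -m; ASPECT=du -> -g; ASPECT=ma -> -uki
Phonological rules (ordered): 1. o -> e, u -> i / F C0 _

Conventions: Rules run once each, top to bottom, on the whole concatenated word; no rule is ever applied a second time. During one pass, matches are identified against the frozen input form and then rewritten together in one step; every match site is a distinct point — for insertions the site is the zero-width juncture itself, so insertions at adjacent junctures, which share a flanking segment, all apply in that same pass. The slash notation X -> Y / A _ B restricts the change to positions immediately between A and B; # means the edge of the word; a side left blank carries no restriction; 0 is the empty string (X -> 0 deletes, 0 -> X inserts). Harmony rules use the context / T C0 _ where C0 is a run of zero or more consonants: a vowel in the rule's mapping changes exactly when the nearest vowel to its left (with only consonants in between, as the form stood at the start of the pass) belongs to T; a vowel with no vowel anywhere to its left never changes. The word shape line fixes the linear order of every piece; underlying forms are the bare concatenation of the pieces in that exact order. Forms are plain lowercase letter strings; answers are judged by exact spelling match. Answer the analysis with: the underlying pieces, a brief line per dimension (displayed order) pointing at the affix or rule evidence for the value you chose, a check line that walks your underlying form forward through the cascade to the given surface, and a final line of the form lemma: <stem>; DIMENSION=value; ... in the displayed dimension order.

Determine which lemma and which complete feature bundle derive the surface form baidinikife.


underlying: baidin-uki-fe
GRD=ma - signalled by the affix -fe
ASPECT=ma - signalled by the affix -uki
check: baidinukife -> baidinikife
lemma: baidin; GRD=ma; ASPECT=ma


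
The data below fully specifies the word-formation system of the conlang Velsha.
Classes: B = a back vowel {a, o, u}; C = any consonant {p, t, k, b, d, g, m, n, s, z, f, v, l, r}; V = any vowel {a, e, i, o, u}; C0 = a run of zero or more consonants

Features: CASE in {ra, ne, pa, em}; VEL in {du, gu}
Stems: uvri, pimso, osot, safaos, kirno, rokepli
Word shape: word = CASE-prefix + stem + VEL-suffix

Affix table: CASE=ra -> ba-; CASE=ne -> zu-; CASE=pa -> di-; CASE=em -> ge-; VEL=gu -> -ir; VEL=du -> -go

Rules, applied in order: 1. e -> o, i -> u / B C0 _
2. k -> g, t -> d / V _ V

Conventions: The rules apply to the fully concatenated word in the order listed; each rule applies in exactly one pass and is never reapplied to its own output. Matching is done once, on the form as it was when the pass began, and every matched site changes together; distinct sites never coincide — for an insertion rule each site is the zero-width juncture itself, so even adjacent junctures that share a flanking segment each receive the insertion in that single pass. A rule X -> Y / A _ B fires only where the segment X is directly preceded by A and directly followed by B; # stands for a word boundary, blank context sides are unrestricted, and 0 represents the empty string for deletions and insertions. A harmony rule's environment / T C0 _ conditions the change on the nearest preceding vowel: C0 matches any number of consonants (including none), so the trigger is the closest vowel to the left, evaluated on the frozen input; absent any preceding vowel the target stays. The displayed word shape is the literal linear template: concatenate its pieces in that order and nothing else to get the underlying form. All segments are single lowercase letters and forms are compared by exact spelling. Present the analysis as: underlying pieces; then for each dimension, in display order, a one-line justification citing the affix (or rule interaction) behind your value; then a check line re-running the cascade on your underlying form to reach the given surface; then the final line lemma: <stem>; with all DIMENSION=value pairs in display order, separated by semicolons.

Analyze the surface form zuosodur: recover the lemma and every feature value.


underlying: zu-osot-ir
CASE=ne - signalled by the affix zu-
VEL=gu - signalled by the affix -ir
check: zuosotir -> zuosotur -> zuosodur
lemma: osot; CASE=ne; VEL=gu


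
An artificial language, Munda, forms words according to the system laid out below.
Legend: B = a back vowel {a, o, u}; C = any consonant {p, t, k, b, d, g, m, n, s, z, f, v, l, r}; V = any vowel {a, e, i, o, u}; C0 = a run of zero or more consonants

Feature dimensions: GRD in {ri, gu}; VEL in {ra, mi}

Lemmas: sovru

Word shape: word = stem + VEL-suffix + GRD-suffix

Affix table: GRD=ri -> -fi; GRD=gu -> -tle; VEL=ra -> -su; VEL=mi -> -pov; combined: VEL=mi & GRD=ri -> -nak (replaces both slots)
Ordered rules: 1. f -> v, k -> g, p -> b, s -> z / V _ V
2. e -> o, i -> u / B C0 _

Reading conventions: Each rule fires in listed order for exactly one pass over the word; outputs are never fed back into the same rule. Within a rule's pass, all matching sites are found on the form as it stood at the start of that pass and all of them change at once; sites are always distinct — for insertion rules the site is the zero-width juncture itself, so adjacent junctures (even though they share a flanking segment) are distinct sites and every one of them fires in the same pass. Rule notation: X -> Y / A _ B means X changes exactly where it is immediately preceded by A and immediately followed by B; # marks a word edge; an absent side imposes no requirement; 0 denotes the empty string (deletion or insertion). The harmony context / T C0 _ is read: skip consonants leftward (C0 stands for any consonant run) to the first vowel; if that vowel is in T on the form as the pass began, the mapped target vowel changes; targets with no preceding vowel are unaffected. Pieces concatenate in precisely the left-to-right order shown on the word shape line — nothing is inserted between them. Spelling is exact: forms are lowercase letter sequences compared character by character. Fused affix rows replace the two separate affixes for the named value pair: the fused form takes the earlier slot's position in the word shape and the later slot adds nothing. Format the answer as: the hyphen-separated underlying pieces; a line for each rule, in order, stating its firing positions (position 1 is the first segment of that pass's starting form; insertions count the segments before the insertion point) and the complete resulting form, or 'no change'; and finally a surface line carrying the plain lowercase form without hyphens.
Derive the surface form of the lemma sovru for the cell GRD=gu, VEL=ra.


underlying: sovru-su-tle
1. f -> v, k -> g, p -> b, s -> z / V _ V: fires at position(s) 6: sovruzutle
2. e -> o, i -> u / B C0 _: fires at position(s) 10: sovruzutlo
surface: sovruzutlo


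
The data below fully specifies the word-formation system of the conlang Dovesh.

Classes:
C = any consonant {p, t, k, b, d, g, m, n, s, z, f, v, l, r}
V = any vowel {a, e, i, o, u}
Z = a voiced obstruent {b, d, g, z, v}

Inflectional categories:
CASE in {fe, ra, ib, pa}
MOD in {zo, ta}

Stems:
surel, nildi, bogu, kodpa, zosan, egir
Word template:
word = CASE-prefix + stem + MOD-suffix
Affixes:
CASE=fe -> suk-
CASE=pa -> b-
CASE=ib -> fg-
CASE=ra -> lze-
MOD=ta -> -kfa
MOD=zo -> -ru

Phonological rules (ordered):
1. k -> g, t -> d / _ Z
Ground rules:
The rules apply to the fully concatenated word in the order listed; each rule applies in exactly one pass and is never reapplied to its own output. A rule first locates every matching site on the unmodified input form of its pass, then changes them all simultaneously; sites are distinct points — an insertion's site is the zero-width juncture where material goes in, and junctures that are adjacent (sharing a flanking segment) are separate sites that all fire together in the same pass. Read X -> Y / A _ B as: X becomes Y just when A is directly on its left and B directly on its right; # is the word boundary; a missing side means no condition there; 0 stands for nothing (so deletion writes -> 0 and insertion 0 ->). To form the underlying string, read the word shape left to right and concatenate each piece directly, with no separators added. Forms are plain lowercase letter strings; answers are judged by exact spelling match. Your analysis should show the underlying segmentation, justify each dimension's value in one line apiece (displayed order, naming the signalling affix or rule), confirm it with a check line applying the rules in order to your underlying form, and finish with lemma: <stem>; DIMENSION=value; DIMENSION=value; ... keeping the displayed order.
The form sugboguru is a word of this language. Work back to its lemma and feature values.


underlying: suk-bogu-ru
CASE=fe - signalled by the affix suk-
MOD=zo - signalled by the affix -ru
check: sukboguru -> sugboguru
lemma: bogu; CASE=fe; MOD=zo
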